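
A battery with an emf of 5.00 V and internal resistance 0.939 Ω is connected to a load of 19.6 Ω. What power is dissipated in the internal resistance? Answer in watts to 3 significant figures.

0.0556 W

r is in series with the load, so it carries the full circuit current — the loss in it is I²r.
I = ε / (r + R) = 5.00 / (0.939 + 19.6) = 0.2434 A
P_int = I² r = (0.2434)² × 0.939 = 0.05565 W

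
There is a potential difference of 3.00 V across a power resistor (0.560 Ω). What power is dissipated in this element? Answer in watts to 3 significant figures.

V and R are stated; P = V²/R avoids computing the current.
P = (3.00 V)² / 0.560 Ω = 16.07 W

16.1 W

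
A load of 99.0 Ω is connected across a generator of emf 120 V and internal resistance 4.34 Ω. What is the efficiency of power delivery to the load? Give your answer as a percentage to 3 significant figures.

95.8 %

Efficiency is P_load / P_total. With a series r and R sharing the same I, P = I²R for each, so η = R/(R+r).
η = R / (R + r) = 99.0 / (99.0 + 4.34) = 0.9580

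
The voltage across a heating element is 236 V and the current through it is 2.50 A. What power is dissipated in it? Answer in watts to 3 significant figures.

590 W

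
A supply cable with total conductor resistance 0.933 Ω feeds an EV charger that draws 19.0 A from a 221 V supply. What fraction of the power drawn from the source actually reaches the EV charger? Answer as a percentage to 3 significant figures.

92.0 %

The supply cable carries the full 19.0 A.
P_line = I² R_line = (19.00)² × 0.933 = 336.8 W
P_source = V I = 221 × 19.00 = 4199 W; P_load = 3862 W
η = P_load / P_source = 3862 / 4199 = 0.9198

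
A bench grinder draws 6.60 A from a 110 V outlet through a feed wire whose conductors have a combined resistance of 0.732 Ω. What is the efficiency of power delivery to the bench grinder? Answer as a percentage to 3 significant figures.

The feed wire carries the full 6.60 A.
P_line = I² R_line = (6.600)² × 0.732 = 31.89 W
P_source = V I = 110 × 6.600 = 726.0 W; P_load = 694.1 W
η = P_load / P_source = 694.1 / 726.0 = 0.9561

95.6 %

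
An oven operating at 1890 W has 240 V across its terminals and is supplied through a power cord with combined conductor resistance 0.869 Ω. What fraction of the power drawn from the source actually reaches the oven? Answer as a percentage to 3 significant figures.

I = P / V = 1890 / 240 = 7.875 A through the power cord.
P_line = I² R_line = (7.875)² × 0.869 = 53.89 W
P_source = P_load + P_line = 1890 + 53.89 = 1944 W
η = P_load / P_source = 1890 / 1944 = 0.9723

97.2 %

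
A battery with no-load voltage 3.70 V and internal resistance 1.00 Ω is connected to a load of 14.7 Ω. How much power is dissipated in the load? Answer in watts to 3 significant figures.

0.816 W

The internal resistance and the load are in series, so the same I flows through both; get I from ε/(r+R), then I²R for the load.
I = ε / (r + R) = 3.70 / (1.00 + 14.7) = 0.2357 A
P_load = I² R = (0.2357)² × 14.7 = 0.8164 W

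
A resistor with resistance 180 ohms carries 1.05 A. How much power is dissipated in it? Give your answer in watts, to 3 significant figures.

The current through and the resistance of the element are both given; use P = I²R.
P = (1.050 A)² × 180 Ω = 198.5 W

198 W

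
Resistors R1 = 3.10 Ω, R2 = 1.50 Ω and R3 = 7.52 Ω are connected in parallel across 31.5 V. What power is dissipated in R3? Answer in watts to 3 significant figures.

The supply voltage appears across each parallel branch — just use P = V²/R3.
P_R3 = V² / R3 = (31.5)² / 7.52 Ω = 131.9 W

132 W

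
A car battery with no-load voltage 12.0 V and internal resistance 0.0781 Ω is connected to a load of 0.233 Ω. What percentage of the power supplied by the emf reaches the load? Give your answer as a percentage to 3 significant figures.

74.9 %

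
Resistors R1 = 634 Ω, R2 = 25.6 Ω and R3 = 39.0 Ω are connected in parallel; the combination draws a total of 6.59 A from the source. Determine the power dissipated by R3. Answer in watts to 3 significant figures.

We need the common branch voltage; get it from I_total × R_eq, then P = V²/R for the branch.
1/R_eq = 1/634 + 1/25.6 + 1/39.0 ⇒ R_eq = 15.09 Ω
V = I_total × R_eq = 6.590 × 15.09 = 99.43 V
P_R3 = V² / R3 = (99.43)² / 39.0 = 253.5 W

253 W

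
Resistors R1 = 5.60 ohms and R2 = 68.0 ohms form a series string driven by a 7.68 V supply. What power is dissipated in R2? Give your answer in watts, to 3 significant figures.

0.740 W

In a series string the same current flows through every resistor — find that current, then P = I²R for the one we want.
R_total = 5.60 + 68.0 = 73.60 Ω
I = V / R_total = 7.68 / 73.60 = 0.1043 A
P_R2 = I² × R2 = (0.1043)² × 68.0 = 0.7404 W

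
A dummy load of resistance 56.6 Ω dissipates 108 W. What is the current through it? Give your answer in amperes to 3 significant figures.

From P = V I = I²R = V²/R, with the two given quantities we get I = √(P / R).
I = √(108 / 56.6) = 1.381 A

1.38 A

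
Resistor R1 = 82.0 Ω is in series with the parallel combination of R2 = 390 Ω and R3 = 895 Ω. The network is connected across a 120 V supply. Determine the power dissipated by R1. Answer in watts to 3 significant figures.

9.44 W

Collapse R2‖R3 to a single equivalent, reducing the network to two series elements.
R_p = (390×895)/(390+895) = 271.6 Ω
R_total = 82.0 + 271.6 = 353.6 Ω
I = V / R_total = 120 / 353.6 = 0.3393 A
The full supply current passes through R1: P = I²R.
P_R1 = (0.3393)² × 82.0 = 9.442 W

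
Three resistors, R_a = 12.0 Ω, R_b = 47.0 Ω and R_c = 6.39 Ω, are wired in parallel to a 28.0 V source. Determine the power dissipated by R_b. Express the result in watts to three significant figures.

16.7 W

The supply voltage appears across each parallel branch — just use P = V²/R_b.
P_R_b = V² / R_b = (28.0)² / 47.0 Ω = 16.68 W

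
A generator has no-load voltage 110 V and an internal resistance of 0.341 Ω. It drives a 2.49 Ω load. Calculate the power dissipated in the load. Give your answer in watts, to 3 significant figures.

3760 W

The internal resistance and the load are in series, so the same I flows through both; get I from ε/(r+R), then I²R for the load.
I = ε / (r + R) = 110 / (0.341 + 2.49) = 38.86 A
P_load = I² R = (38.86)² × 2.49 = 3759 W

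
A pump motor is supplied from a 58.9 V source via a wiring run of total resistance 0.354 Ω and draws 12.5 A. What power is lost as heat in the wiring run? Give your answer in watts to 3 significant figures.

55.3 W

Line loss is just I²R for the cable — we know both I and R_line directly.
The wiring run carries the full 12.5 A.
P_line = I² R_line = (12.50)² × 0.354 = 55.31 W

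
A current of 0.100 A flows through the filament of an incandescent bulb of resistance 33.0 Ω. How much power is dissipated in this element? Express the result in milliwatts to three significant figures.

Current and resistance are given, so P = I²R is the direct form.
P = (0.1000 A)² × 33.0 Ω = 0.3300 W

330 mW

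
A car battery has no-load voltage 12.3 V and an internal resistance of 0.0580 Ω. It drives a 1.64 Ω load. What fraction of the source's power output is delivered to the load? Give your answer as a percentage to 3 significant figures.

96.6 %

Efficiency is P_load / P_total. With a series r and R sharing the same I, P = I²R for each, so η = R/(R+r).
η = R / (R + r) = 1.64 / (1.64 + 0.0580) = 0.9658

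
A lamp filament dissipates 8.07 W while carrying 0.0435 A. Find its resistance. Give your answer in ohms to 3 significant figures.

4260 Ω

The two known quantities fix the third via R = P / I².
R = 8.07 / (0.04350)² = 4265 Ω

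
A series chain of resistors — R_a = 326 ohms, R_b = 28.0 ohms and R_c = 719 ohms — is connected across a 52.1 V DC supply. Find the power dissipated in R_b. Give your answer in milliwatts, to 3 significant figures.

Every series element carries the same I. Get I from the total resistance, then P = I² × R_b.
R_total = 326 + 28.0 + 719 = 1073 Ω
I = V / R_total = 52.1 / 1073 = 0.04856 A
P_R_b = I² × R_b = (0.04856)² × 28.0 = 0.06601 W

66.0 mW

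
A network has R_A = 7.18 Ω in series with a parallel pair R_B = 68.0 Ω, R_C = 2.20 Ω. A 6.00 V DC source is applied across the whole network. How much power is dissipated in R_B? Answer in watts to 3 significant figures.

Replace R_B and R_C with their parallel equivalent so the circuit becomes R_A in series with R_p.
R_p = (68.0×2.20)/(68.0+2.20) = 2.131 Ω
R_total = 7.18 + 2.131 = 9.311 Ω
I = V / R_total = 6.00 / 9.311 = 0.6444 A
Voltage across the parallel pair: V_p = I × R_p = 0.6444 × 2.131 = 1.373 V
R_B sees V_p directly, so P = V_p² / R_B.
P_R_B = (1.373)² / 68.0 = 0.02773 W

0.0277 W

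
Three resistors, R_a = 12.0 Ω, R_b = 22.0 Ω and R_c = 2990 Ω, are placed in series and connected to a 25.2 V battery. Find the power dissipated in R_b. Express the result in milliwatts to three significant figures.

The current is common to all series resistors; compute it, then apply P = I²R for the target.
R_total = 12.0 + 22.0 + 2990 = 3024 Ω
I = V / R_total = 25.2 / 3024 = 0.008333 A
P_R_b = I² × R_b = (0.008333)² × 22.0 = 0.001528 W

1.53 mW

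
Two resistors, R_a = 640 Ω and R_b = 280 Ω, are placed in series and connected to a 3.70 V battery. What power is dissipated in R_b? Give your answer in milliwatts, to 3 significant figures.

4.53 mW

The current is common to all series resistors; compute it, then apply P = I²R for the target.
R_total = 640 + 280 = 920.0 Ω
I = V / R_total = 3.70 / 920.0 = 0.004022 A
P_R_b = I² × R_b = (0.004022)² × 280 = 0.004529 W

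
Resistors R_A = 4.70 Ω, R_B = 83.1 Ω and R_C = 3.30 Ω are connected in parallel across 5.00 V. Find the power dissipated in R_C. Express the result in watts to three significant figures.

7.58 W

Each parallel branch sees the full supply voltage, so P = V²/R applies directly to the target branch.
P_R_C = V² / R_C = (5.00)² / 3.30 Ω = 7.576 W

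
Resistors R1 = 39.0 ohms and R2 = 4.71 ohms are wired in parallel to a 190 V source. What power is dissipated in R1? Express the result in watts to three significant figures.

926 W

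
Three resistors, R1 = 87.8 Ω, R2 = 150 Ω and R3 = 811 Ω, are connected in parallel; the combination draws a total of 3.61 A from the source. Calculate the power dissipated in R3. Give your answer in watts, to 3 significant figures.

Only the total current is stated, so first find the parallel equivalent to get the voltage across the combination.
1/R_eq = 1/87.8 + 1/150 + 1/811 ⇒ R_eq = 51.84 Ω
V = I_total × R_eq = 3.610 × 51.84 = 187.2 V
P_R3 = V² / R3 = (187.2)² / 811 = 43.19 W

43.2 W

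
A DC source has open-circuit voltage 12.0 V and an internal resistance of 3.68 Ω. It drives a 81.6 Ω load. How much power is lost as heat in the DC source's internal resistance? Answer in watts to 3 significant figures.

The source's internal resistance is just another series element carrying I; its dissipation is I²r.
I = ε / (r + R) = 12.0 / (3.68 + 81.6) = 0.1407 A
P_int = I² r = (0.1407)² × 3.68 = 0.07286 W

0.0729 W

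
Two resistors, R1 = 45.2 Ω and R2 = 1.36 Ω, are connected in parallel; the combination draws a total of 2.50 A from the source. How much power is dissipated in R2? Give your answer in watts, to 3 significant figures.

8.01 W

The branches share the same voltage, but only the total current is given — find V from the equivalent resistance first.
1/R_eq = 1/45.2 + 1/1.36 ⇒ R_eq = 1.320 Ω
V = I_total × R_eq = 2.500 × 1.320 = 3.301 V
P_R2 = V² / R2 = (3.301)² / 1.36 = 8.011 W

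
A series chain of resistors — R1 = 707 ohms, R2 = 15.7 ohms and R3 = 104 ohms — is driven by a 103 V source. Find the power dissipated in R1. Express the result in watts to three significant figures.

Every series element carries the same I. Get I from the total resistance, then P = I² × R1.
R_total = 707 + 15.7 + 104 = 826.7 Ω
I = V / R_total = 103 / 826.7 = 0.1246 A
P_R1 = I² × R1 = (0.1246)² × 707 = 10.97 W

11.0 W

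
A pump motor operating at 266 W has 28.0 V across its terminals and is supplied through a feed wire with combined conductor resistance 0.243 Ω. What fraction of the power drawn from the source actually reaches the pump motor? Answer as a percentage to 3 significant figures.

92.4 %

I = P / V = 266 / 28.0 = 9.500 A through the feed wire.
P_line = I² R_line = (9.500)² × 0.243 = 21.93 W
P_source = P_load + P_line = 266.0 + 21.93 = 287.9 W
η = P_load / P_source = 266.0 / 287.9 = 0.9238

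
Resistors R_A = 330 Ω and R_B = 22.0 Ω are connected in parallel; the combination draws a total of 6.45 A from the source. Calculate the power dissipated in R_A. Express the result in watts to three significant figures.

Only the total current is stated, so first find the parallel equivalent to get the voltage across the combination.
1/R_eq = 1/330 + 1/22.0 ⇒ R_eq = 20.62 Ω
V = I_total × R_eq = 6.450 × 20.62 = 133.0 V
P_R_A = V² / R_A = (133.0)² / 330 = 53.63 W

53.6 W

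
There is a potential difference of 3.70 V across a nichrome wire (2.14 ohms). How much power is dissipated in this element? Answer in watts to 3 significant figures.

V and R are stated; P = V²/R avoids computing the current.
P = (3.70 V)² / 2.14 Ω = 6.397 W

6.40 W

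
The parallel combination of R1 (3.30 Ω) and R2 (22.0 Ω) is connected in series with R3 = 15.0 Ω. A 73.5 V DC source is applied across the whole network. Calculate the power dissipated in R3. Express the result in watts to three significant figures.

254 W

First find R_p for the parallel pair, then treat R_p + R3 as a series loop.
R_p = (3.30×22.0)/(3.30+22.0) = 2.870 Ω
R_total = R_p + 15.0 = 2.870 + 15.0 = 17.87 Ω
I = V / R_total = 73.5 / 17.87 = 4.113 A
All the supply current flows through R3; use P = I²R3.
P_R3 = (4.113)² × 15.0 = 253.8 W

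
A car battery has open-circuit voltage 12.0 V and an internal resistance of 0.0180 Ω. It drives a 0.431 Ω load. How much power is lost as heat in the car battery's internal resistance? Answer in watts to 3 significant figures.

Internal loss is I²r, with I set by the total series resistance r+R.
I = ε / (r + R) = 12.0 / (0.0180 + 0.431) = 26.73 A
P_int = I² r = (26.73)² × 0.0180 = 12.86 W

12.9 W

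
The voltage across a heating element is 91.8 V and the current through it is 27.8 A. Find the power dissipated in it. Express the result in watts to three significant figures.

2550 W

With V and I both given, power follows immediately from P = V I.
P = 91.8 V × 27.80 A = 2552 W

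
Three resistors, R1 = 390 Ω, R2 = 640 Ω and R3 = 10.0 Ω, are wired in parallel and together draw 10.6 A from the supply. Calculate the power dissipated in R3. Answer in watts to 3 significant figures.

Parallel branches share V, not I — compute V via R_eq, then use V²/R for the target branch.
1/R_eq = 1/390 + 1/640 + 1/10.0 ⇒ R_eq = 9.604 Ω
V = I_total × R_eq = 10.60 × 9.604 = 101.8 V
P_R3 = V² / R3 = (101.8)² / 10.0 = 1036 W

1040 W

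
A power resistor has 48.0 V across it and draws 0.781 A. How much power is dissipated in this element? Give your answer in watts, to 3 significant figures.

Both the voltage across and the current through the element are known, so P = V I applies directly.
P = 48.0 V × 0.7810 A = 37.49 W

37.5 W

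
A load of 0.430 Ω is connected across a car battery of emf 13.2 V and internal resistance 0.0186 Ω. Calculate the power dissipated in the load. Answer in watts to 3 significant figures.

372 W

With r and R in series, I = ε/(r+R); the load dissipates I²R.
I = ε / (r + R) = 13.2 / (0.0186 + 0.430) = 29.42 A
P_load = I² R = (29.42)² × 0.430 = 372.3 W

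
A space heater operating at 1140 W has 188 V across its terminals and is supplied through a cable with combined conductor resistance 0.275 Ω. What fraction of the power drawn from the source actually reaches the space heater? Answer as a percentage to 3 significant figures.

99.1 %

I = P / V = 1140 / 188 = 6.064 A through the cable.
P_line = I² R_line = (6.064)² × 0.275 = 10.11 W
P_source = P_load + P_line = 1140 + 10.11 = 1150 W
η = P_load / P_source = 1140 / 1150 = 0.9912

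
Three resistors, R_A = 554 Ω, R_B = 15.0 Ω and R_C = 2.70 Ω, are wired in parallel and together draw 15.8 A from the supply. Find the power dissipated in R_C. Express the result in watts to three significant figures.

Parallel branches share V, not I — compute V via R_eq, then use V²/R for the target branch.
1/R_eq = 1/554 + 1/15.0 + 1/2.70 ⇒ R_eq = 2.279 Ω
V = I_total × R_eq = 15.80 × 2.279 = 36.00 V
P_R_C = V² / R_C = (36.00)² / 2.70 = 480.1 W

480 W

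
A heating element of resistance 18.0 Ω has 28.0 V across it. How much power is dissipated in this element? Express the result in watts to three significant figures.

We know the drop across the element and its resistance — P = V²/R, one step.
P = (28.0 V)² / 18.0 Ω = 43.56 W

43.6 W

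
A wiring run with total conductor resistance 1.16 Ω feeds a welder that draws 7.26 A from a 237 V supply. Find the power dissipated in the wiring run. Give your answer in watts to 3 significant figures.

Line loss is just I²R for the cable — we know both I and R_line directly.
The wiring run carries the full 7.26 A.
P_line = I² R_line = (7.260)² × 1.16 = 61.14 W

61.1 W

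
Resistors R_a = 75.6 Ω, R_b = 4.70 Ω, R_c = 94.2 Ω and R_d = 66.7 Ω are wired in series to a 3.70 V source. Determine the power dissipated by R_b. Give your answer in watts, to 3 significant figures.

0.00111 W

Since the resistors are in series they all carry the loop current I = V/R_total; the power in any one is I²R.
R_total = 75.6 + 4.70 + 94.2 + 66.7 = 241.2 Ω
I = V / R_total = 3.70 / 241.2 = 0.01534 A
P_R_b = I² × R_b = (0.01534)² × 4.70 = 0.001106 W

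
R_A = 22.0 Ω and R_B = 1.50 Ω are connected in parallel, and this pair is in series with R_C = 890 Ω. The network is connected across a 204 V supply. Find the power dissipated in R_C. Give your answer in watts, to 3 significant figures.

46.6 W

Combine R_A and R_B into their parallel equivalent first, reducing the network to two series resistors.
R_p = (22.0×1.50)/(22.0+1.50) = 1.404 Ω
R_total = R_p + 890 = 1.404 + 890 = 891.4 Ω
I = V / R_total = 204 / 891.4 = 0.2289 A
All the supply current flows through R_C; use P = I²R_C.
P_R_C = (0.2289)² × 890 = 46.61 W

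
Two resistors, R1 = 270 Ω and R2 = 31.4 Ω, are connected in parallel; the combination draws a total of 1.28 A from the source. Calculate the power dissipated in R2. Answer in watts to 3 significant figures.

We need the common branch voltage; get it from I_total × R_eq, then P = V²/R for the branch.
1/R_eq = 1/270 + 1/31.4 ⇒ R_eq = 28.13 Ω
V = I_total × R_eq = 1.280 × 28.13 = 36.00 V
P_R2 = V² / R2 = (36.00)² / 31.4 = 41.28 W

41.3 W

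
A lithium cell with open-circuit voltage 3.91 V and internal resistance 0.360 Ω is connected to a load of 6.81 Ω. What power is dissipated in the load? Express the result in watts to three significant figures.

2.03 W

The internal resistance and the load are in series, so the same I flows through both; get I from ε/(r+R), then I²R for the load.
I = ε / (r + R) = 3.91 / (0.360 + 6.81) = 0.5453 A
P_load = I² R = (0.5453)² × 6.81 = 2.025 W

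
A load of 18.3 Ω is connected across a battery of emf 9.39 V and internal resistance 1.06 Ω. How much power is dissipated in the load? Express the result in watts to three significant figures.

Find the circuit current first, then P = I²R for the load (series elements share I).
I = ε / (r + R) = 9.39 / (1.06 + 18.3) = 0.4850 A
P_load = I² R = (0.4850)² × 18.3 = 4.305 W

4.30 W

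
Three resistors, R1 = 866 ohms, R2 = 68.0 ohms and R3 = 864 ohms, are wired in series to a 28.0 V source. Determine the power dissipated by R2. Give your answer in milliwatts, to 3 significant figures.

Since the resistors are in series they all carry the loop current I = V/R_total; the power in any one is I²R.
R_total = 866 + 68.0 + 864 = 1798 Ω
I = V / R_total = 28.0 / 1798 = 0.01557 A
P_R2 = I² × R2 = (0.01557)² × 68.0 = 0.01649 W

16.5 mW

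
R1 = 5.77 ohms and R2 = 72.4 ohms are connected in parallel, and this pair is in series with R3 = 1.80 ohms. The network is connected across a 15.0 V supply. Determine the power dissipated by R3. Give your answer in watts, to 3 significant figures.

7.94 W

First find R_p for the parallel pair, then treat R_p + R3 as a series loop.
R_p = (5.77×72.4)/(5.77+72.4) = 5.344 Ω
R_total = R_p + 1.80 = 5.344 + 1.80 = 7.144 Ω
I = V / R_total = 15.0 / 7.144 = 2.100 A
All the supply current flows through R3; use P = I²R3.
P_R3 = (2.100)² × 1.80 = 7.935 W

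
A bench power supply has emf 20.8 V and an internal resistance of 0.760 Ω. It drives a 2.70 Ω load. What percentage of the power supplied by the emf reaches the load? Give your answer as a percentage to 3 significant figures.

78.0 %

The source delivers εI, of which I²R reaches the load and I²r is lost; since I is common, η = R/(R+r).
η = R / (R + r) = 2.70 / (2.70 + 0.760) = 0.7803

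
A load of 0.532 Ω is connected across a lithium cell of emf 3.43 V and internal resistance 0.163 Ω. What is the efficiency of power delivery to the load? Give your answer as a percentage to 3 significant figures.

Efficiency is P_load / P_total. With a series r and R sharing the same I, P = I²R for each, so η = R/(R+r).
η = R / (R + r) = 0.532 / (0.532 + 0.163) = 0.7655

76.5 %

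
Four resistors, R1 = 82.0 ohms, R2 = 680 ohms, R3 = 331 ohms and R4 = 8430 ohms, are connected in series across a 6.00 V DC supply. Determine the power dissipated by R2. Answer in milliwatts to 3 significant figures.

0.270 mW

In a series string the same current flows through every resistor — find that current, then P = I²R for the one we want.
R_total = 82.0 + 680 + 331 + 8430 = 9523 Ω
I = V / R_total = 6.00 / 9523 = 0.0006301 A
P_R2 = I² × R2 = (0.0006301)² × 680 = 0.0002699 W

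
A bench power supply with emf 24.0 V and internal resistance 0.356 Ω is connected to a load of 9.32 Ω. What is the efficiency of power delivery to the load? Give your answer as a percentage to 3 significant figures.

96.3 %

Efficiency is P_load / P_total. With a series r and R sharing the same I, P = I²R for each, so η = R/(R+r).
η = R / (R + r) = 9.32 / (9.32 + 0.356) = 0.9632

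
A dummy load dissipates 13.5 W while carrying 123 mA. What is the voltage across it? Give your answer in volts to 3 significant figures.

110 V

From P = V I = I²R = V²/R, with the two given quantities we get V = P / I.
V = 13.5 / 0.1230 = 109.8 V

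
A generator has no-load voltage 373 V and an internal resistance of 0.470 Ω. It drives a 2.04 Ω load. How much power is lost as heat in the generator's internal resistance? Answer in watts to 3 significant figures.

10400 W

r is in series with the load, so it carries the full circuit current — the loss in it is I²r.
I = ε / (r + R) = 373 / (0.470 + 2.04) = 148.6 A
P_int = I² r = (148.6)² × 0.470 = 10380 W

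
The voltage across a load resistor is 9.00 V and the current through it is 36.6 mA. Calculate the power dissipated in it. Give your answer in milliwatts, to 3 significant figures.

329 mW

Both the voltage across and the current through the element are known, so P = V I applies directly.
P = 9.00 V × 0.03660 A = 0.3294 W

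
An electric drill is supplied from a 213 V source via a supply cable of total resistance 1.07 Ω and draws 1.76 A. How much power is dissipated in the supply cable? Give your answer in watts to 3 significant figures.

Line loss is just I²R for the cable — we know both I and R_line directly.
The supply cable carries the full 1.76 A.
P_line = I² R_line = (1.760)² × 1.07 = 3.314 W

3.31 W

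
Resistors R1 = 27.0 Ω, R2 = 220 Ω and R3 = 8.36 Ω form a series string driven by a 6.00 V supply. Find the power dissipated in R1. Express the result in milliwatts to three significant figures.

14.9 mW

Every series element carries the same I. Get I from the total resistance, then P = I² × R1.
R_total = 27.0 + 220 + 8.36 = 255.4 Ω
I = V / R_total = 6.00 / 255.4 = 0.02350 A
P_R1 = I² × R1 = (0.02350)² × 27.0 = 0.01491 W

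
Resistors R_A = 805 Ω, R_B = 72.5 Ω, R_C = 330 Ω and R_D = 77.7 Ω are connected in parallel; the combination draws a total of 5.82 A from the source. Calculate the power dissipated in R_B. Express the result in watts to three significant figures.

488 W

Only the total current is stated, so first find the parallel equivalent to get the voltage across the combination.
1/R_eq = 1/805 + 1/72.5 + 1/330 + 1/77.7 ⇒ R_eq = 32.33 Ω
V = I_total × R_eq = 5.820 × 32.33 = 188.1 V
P_R_B = V² / R_B = (188.1)² / 72.5 = 488.2 W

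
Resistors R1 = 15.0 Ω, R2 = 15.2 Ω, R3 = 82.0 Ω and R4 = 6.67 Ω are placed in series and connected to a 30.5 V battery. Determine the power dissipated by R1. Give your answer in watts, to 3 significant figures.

0.988 W

The current is common to all series resistors; compute it, then apply P = I²R for the target.
R_total = 15.0 + 15.2 + 82.0 + 6.67 = 118.9 Ω
I = V / R_total = 30.5 / 118.9 = 0.2566 A
P_R1 = I² × R1 = (0.2566)² × 15.0 = 0.9875 W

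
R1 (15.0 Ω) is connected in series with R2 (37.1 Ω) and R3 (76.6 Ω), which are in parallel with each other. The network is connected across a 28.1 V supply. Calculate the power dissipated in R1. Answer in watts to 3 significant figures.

7.40 W

Replace R2 and R3 with their parallel equivalent so the circuit becomes R1 in series with R_p.
R_p = (37.1×76.6)/(37.1+76.6) = 24.99 Ω
R_total = 15.0 + 24.99 = 39.99 Ω
I = V / R_total = 28.1 / 39.99 = 0.7026 A
All the current flows through R1; use P = I²R.
P_R1 = (0.7026)² × 15.0 = 7.405 W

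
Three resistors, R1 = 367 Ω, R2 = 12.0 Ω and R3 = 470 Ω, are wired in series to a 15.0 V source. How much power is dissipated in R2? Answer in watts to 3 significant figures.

Since the resistors are in series they all carry the loop current I = V/R_total; the power in any one is I²R.
R_total = 367 + 12.0 + 470 = 849.0 Ω
I = V / R_total = 15.0 / 849.0 = 0.01767 A
P_R2 = I² × R2 = (0.01767)² × 12.0 = 0.003746 W

0.00375 W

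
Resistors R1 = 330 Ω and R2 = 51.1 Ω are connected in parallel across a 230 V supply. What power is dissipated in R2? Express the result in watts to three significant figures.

1040 W

R2 sits directly across the source, so P = V²/R with V = 230 V.
P_R2 = V² / R2 = (230)² / 51.1 Ω = 1035 W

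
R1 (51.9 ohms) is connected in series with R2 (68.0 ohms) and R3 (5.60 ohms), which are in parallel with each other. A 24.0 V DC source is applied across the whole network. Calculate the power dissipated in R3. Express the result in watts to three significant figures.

0.845 W

Replace R2 and R3 with their parallel equivalent so the circuit becomes R1 in series with R_p.
R_p = (68.0×5.60)/(68.0+5.60) = 5.174 Ω
R_total = 51.9 + 5.174 = 57.07 Ω
I = V / R_total = 24.0 / 57.07 = 0.4205 A
Voltage across the parallel pair: V_p = I × R_p = 0.4205 × 5.174 = 2.176 V
With V_p across R3, its power is V_p²/R3.
P_R3 = (2.176)² / 5.60 = 0.8453 W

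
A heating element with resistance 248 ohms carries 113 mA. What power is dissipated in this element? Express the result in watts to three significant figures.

With I and R stated, P = I²R applies in one step.
P = (0.1130 A)² × 248 Ω = 3.167 W

3.17 W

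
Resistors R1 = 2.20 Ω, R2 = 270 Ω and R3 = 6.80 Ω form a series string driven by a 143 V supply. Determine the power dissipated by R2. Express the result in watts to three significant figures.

Every series element carries the same I. Get I from the total resistance, then P = I² × R2.
R_total = 2.20 + 270 + 6.80 = 279.0 Ω
I = V / R_total = 143 / 279.0 = 0.5125 A
P_R2 = I² × R2 = (0.5125)² × 270 = 70.93 W

70.9 W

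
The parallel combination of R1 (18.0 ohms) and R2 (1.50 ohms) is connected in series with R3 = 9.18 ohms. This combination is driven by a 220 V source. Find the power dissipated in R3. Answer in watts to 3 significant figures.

Collapse the R1‖R2 pair into one equivalent R_p; then R_p and R3 form a series string.
R_p = (18.0×1.50)/(18.0+1.50) = 1.385 Ω
R_total = R_p + 9.18 = 1.385 + 9.18 = 10.56 Ω
I = V / R_total = 220 / 10.56 = 20.82 A
R3 is the series element, so its power is I²R.
P_R3 = (20.82)² × 9.18 = 3981 W

3980 W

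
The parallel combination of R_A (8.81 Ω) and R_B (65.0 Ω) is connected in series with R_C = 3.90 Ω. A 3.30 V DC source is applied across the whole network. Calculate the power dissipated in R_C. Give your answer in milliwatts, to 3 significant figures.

Collapse the R_A‖R_B pair into one equivalent R_p; then R_p and R_C form a series string.
R_p = (8.81×65.0)/(8.81+65.0) = 7.758 Ω
R_total = R_p + 3.90 = 7.758 + 3.90 = 11.66 Ω
I = V / R_total = 3.30 / 11.66 = 0.2831 A
All the supply current flows through R_C; use P = I²R_C.
P_R_C = (0.2831)² × 3.90 = 0.3125 W

312 mW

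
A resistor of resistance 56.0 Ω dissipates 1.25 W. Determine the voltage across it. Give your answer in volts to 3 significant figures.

8.37 V

Rearranging the power relation for the two known quantities gives V = √(P R).
V = √(1.25 × 56.0) = 8.367 V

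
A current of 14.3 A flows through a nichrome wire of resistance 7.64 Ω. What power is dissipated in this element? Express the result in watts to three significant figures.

Current and resistance are given, so P = I²R is the direct form.
P = (14.30 A)² × 7.64 Ω = 1562 W

1560 W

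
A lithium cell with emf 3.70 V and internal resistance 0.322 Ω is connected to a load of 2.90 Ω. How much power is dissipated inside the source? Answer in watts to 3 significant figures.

0.425 W

Internal loss is I²r, with I set by the total series resistance r+R.
I = ε / (r + R) = 3.70 / (0.322 + 2.90) = 1.148 A
P_int = I² r = (1.148)² × 0.322 = 0.4246 W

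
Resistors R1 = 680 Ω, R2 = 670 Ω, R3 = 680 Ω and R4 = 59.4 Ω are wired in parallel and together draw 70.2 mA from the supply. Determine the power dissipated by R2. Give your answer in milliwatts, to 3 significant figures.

16.3 mW

Parallel branches share V, not I — compute V via R_eq, then use V²/R for the target branch.
1/R_eq = 1/680 + 1/670 + 1/680 + 1/59.4 ⇒ R_eq = 47.02 Ω
V = I_total × R_eq = 0.07020 × 47.02 = 3.301 V
P_R2 = V² / R2 = (3.301)² / 670 = 0.01626 W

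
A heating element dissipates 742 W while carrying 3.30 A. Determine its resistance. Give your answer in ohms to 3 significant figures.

68.1 Ω

From P = V I = I²R = V²/R, with the two given quantities we get R = P / I².
R = 742 / (3.300)² = 68.14 Ω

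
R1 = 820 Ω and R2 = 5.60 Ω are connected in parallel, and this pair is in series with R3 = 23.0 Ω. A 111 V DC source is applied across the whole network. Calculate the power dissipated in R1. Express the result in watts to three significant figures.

0.570 W

Combine R1 and R2 into their parallel equivalent first, reducing the network to two series resistors.
R_p = (820×5.60)/(820+5.60) = 5.562 Ω
R_total = R_p + 23.0 = 5.562 + 23.0 = 28.56 Ω
I = V / R_total = 111 / 28.56 = 3.886 A
Voltage across the parallel pair: V_p = I × R_p = 3.886 × 5.562 = 21.62 V
Use P = V²/R for R1 with V = V_p.
P_R1 = (21.62)² / 820 = 0.5698 W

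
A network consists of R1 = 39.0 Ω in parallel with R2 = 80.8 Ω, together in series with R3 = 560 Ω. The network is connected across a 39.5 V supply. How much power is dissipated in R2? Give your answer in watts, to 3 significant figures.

0.0389 W

Combine R1 and R2 into their parallel equivalent first, reducing the network to two series resistors.
R_p = (39.0×80.8)/(39.0+80.8) = 26.30 Ω
R_total = R_p + 560 = 26.30 + 560 = 586.3 Ω
I = V / R_total = 39.5 / 586.3 = 0.06737 A
Voltage across the parallel pair: V_p = I × R_p = 0.06737 × 26.30 = 1.772 V
R2 sits across V_p; its power is V_p²/R.
P_R2 = (1.772)² / 80.8 = 0.03887 W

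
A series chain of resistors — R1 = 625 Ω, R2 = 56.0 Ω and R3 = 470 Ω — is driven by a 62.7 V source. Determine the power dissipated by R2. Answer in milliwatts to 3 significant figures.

Series elements share the same current, so find I first, then use P = I²R.
R_total = 625 + 56.0 + 470 = 1151 Ω
I = V / R_total = 62.7 / 1151 = 0.05447 A
P_R2 = I² × R2 = (0.05447)² × 56.0 = 0.1662 W

166 mW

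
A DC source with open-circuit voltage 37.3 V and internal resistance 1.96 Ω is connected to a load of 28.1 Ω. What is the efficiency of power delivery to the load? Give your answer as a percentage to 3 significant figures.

η = P_load/(P_load+P_int) = I²R/(I²R+I²r) = R/(R+r) — the I² cancels for series elements.
η = R / (R + r) = 28.1 / (28.1 + 1.96) = 0.9348

93.5 %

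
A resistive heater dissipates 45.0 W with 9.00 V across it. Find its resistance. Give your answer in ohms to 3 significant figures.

1.80 Ω

The two known quantities fix the third via R = V² / P.
R = (9.00)² / 45.0 = 1.800 Ω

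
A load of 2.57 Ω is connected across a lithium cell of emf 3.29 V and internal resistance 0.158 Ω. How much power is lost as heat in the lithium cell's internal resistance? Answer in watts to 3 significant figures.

The source's internal resistance is just another series element carrying I; its dissipation is I²r.
I = ε / (r + R) = 3.29 / (0.158 + 2.57) = 1.206 A
P_int = I² r = (1.206)² × 0.158 = 0.2298 W

0.230 W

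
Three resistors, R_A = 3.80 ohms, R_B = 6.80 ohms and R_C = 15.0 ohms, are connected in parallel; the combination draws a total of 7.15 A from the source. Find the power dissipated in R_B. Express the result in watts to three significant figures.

Parallel branches share V, not I — compute V via R_eq, then use V²/R for the target branch.
1/R_eq = 1/3.80 + 1/6.80 + 1/15.0 ⇒ R_eq = 2.097 Ω
V = I_total × R_eq = 7.150 × 2.097 = 14.99 V
P_R_B = V² / R_B = (14.99)² / 6.80 = 33.06 W

33.1 W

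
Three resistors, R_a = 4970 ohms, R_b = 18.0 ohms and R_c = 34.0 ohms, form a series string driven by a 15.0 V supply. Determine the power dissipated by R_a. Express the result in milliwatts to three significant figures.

The current is common to all series resistors; compute it, then apply P = I²R for the target.
R_total = 4970 + 18.0 + 34.0 = 5022 Ω
I = V / R_total = 15.0 / 5022 = 0.002987 A
P_R_a = I² × R_a = (0.002987)² × 4970 = 0.04434 W

44.3 mW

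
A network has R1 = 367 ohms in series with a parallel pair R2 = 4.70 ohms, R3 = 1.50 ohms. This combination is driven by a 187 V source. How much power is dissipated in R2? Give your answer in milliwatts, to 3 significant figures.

Reduce the parallel pair to R_p first; the network is then a simple series string.
R_p = (4.70×1.50)/(4.70+1.50) = 1.137 Ω
R_total = 367 + 1.137 = 368.1 Ω
I = V / R_total = 187 / 368.1 = 0.5080 A
Voltage across the parallel pair: V_p = I × R_p = 0.5080 × 1.137 = 0.5776 V
R2 sees V_p directly, so P = V_p² / R2.
P_R2 = (0.5776)² / 4.70 = 0.07098 W

71.0 mW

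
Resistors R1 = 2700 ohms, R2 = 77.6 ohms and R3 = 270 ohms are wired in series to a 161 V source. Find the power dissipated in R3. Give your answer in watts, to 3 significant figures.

Every series element carries the same I. Get I from the total resistance, then P = I² × R3.
R_total = 2700 + 77.6 + 270 = 3048 Ω
I = V / R_total = 161 / 3048 = 0.05283 A
P_R3 = I² × R3 = (0.05283)² × 270 = 0.7535 W

0.754 W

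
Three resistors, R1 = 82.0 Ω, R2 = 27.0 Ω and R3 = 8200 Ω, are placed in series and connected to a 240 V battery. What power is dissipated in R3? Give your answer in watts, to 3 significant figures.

6.84 W

The current is common to all series resistors; compute it, then apply P = I²R for the target.
R_total = 82.0 + 27.0 + 8200 = 8309 Ω
I = V / R_total = 240 / 8309 = 0.02888 A
P_R3 = I² × R3 = (0.02888)² × 8200 = 6.841 W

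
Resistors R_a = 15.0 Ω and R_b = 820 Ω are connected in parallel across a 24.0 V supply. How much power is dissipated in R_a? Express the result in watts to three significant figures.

38.4 W

R_a sits directly across the source, so P = V²/R with V = 24.0 V.
P_R_a = V² / R_a = (24.0)² / 15.0 Ω = 38.40 W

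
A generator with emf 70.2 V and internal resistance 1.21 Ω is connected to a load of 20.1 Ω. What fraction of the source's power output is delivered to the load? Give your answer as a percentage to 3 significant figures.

94.3 %

η = P_load/(P_load+P_int) = I²R/(I²R+I²r) = R/(R+r) — the I² cancels for series elements.
η = R / (R + r) = 20.1 / (20.1 + 1.21) = 0.9432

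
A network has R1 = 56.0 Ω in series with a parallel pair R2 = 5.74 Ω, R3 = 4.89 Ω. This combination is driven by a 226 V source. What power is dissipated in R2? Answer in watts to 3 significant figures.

18.0 W

Collapse R2‖R3 to a single equivalent, reducing the network to two series elements.
R_p = (5.74×4.89)/(5.74+4.89) = 2.641 Ω
R_total = 56.0 + 2.641 = 58.64 Ω
I = V / R_total = 226 / 58.64 = 3.854 A
Voltage across the parallel pair: V_p = I × R_p = 3.854 × 2.641 = 10.18 V
With V_p across R2, its power is V_p²/R2.
P_R2 = (10.18)² / 5.74 = 18.04 W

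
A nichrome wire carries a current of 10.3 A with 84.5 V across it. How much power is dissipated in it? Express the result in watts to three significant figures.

870 W

Both the voltage across and the current through the element are known, so P = V I applies directly.
P = 84.5 V × 10.30 A = 870.4 W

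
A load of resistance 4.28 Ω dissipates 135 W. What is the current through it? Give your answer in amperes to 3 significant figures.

From P = V I = I²R = V²/R, with the two given quantities we get I = √(P / R).
I = √(135 / 4.28) = 5.616 A

5.62 A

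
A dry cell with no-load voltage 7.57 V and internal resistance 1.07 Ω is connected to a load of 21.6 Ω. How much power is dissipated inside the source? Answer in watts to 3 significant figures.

0.119 W

The internal resistance carries the same current as the load; P_int = I²r.
I = ε / (r + R) = 7.57 / (1.07 + 21.6) = 0.3339 A
P_int = I² r = (0.3339)² × 1.07 = 0.1193 W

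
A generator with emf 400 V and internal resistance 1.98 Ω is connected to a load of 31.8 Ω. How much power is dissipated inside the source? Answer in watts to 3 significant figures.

278 W

The source's internal resistance is just another series element carrying I; its dissipation is I²r.
I = ε / (r + R) = 400 / (1.98 + 31.8) = 11.84 A
P_int = I² r = (11.84)² × 1.98 = 277.6 W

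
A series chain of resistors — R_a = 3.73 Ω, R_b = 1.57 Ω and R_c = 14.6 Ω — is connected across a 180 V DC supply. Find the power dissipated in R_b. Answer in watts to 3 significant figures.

Series elements share the same current, so find I first, then use P = I²R.
R_total = 3.73 + 1.57 + 14.6 = 19.90 Ω
I = V / R_total = 180 / 19.90 = 9.045 A
P_R_b = I² × R_b = (9.045)² × 1.57 = 128.5 W

128 W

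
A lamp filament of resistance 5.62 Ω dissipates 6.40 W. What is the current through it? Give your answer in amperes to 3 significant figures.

1.07 A

Rearranging the power relation for the two known quantities gives I = √(P / R).
I = √(6.40 / 5.62) = 1.067 A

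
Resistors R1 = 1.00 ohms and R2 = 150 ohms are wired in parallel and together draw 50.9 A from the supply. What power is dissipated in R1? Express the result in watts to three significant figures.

Parallel branches share V, not I — compute V via R_eq, then use V²/R for the target branch.
1/R_eq = 1/1.00 + 1/150 ⇒ R_eq = 0.9934 Ω
V = I_total × R_eq = 50.90 × 0.9934 = 50.56 V
P_R1 = V² / R1 = (50.56)² / 1.00 = 2557 W

2560 W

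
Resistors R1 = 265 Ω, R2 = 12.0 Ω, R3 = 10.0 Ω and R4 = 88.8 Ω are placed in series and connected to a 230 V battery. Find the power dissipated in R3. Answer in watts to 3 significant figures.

3.75 W

Series elements share the same current, so find I first, then use P = I²R.
R_total = 265 + 12.0 + 10.0 + 88.8 = 375.8 Ω
I = V / R_total = 230 / 375.8 = 0.6120 A
P_R3 = I² × R3 = (0.6120)² × 10.0 = 3.746 W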